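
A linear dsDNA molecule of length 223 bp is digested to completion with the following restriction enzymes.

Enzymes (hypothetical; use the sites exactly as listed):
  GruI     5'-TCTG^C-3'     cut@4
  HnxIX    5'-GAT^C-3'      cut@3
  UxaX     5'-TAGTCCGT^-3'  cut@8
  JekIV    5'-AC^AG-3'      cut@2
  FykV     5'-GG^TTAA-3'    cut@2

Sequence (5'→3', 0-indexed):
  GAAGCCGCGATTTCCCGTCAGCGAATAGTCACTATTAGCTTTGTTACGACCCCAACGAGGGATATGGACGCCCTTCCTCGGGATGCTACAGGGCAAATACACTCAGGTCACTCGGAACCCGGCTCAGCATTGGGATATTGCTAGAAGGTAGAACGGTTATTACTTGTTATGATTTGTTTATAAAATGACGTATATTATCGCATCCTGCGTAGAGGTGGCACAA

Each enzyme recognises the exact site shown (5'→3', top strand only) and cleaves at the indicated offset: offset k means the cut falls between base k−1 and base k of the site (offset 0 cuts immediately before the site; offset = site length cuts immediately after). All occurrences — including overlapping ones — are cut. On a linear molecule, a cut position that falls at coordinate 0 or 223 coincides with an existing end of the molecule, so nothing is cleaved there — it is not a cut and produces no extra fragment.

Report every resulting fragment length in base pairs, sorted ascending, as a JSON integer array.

Site scan:
  GruI (TCTGC, off=4): no sites
  HnxIX (GATC, off=3): no sites
  UxaX (TAGTCCGT, off=8): no sites
  JekIV (ACAG, off=2): starts [87] → cuts [89]
  FykV (GGTTAA, off=2): no sites

Pooled cuts: [89]

Fragments:
  [0,89): 89 bp
  [89,223): 134 bp

[89,134]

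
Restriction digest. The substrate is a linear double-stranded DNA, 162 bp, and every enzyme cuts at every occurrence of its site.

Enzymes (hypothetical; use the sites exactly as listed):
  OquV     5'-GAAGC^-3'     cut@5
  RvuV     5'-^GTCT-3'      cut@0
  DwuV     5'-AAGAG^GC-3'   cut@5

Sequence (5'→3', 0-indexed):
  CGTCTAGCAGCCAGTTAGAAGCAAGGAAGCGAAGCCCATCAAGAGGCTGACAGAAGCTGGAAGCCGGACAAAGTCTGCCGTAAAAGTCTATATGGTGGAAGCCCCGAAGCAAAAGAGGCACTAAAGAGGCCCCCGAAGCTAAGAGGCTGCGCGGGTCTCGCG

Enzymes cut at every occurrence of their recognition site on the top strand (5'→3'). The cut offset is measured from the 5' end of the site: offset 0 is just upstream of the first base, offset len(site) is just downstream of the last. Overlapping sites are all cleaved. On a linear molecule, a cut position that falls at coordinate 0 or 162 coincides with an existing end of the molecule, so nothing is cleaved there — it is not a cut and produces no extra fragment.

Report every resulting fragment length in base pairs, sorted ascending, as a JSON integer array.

Scan for sites:
  OquV (GAAGC, off=5): starts [17, 25, 30, 52, 59, 97, 105, 134] → cuts [22, 30, 35, 57, 64, 102, 110, 139]
  RvuV (GTCT, off=0): starts [1, 72, 85, 154] → cuts [1, 72, 85, 154]
  DwuV (AAGAGGC, off=5): starts [40, 112, 123, 140] → cuts [45, 117, 128, 145]

Pooled cuts: [1, 22, 30, 35, 45, 57, 64, 72, 85, 102, 110, 117, 128, 139, 145, 154]

Fragments:
  [0,1): 1 bp
  [1,22): 21 bp
  [22,30): 8 bp
  [30,35): 5 bp
  [35,45): 10 bp
  [45,57): 12 bp
  [57,64): 7 bp
  [64,72): 8 bp
  [72,85): 13 bp
  [85,102): 17 bp
  [102,110): 8 bp
  [110,117): 7 bp
  [117,128): 11 bp
  [128,139): 11 bp
  [139,145): 6 bp
  [145,154): 9 bp
  [154,162): 8 bp

[1,5,6,7,7,8,8,8,8,9,10,11,11,12,13,17,21]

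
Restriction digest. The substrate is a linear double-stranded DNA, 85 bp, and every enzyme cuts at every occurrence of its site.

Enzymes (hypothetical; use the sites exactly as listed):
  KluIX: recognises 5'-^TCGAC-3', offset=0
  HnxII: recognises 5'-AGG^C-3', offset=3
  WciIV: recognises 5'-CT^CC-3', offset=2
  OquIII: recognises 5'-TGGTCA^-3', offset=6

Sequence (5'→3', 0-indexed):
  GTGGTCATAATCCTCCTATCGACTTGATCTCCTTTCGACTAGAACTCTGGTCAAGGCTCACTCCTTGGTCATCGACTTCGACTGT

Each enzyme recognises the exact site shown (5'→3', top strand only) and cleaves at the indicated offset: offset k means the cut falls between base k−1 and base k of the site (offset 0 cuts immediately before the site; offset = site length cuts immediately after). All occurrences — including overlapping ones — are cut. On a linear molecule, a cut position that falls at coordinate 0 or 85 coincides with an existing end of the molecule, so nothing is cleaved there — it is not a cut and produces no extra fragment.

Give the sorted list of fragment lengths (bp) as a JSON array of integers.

[3,4,4,6,6,7,7,8,9,12,19]

Site scan:
  KluIX TCGAC/0: at [18, 34, 71, 77] ⇒ [18, 34, 71, 77]
  HnxII AGGC/3: at [53] ⇒ [56]
  WciIV CTCC/2: at [12, 28, 60] ⇒ [14, 30, 62]
  OquIII TGGTCA/6: at [1, 47, 65] ⇒ [7, 53, 71]

Pooled cuts: [7, 14, 18, 30, 34, 53, 56, 62, 71, 77]

Fragments:
  [0,7): 7 bp
  [7,14): 7 bp
  [14,18): 4 bp
  [18,30): 12 bp
  [30,34): 4 bp
  [34,53): 19 bp
  [53,56): 3 bp
  [56,62): 6 bp
  [62,71): 9 bp
  [71,77): 6 bp
  [77,85): 8 bp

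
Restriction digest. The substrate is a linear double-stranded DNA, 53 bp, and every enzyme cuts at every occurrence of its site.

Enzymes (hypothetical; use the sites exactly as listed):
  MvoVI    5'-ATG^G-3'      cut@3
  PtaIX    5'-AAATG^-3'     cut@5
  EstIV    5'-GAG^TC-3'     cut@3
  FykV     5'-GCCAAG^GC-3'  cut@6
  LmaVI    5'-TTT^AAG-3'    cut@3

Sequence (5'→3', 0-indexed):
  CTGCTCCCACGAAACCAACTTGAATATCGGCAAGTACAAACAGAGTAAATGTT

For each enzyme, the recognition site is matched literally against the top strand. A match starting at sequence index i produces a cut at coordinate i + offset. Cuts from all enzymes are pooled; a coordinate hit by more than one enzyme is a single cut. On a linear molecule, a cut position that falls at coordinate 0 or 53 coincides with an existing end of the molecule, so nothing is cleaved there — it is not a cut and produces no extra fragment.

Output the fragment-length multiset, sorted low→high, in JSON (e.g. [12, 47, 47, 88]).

[2,51]

Scan for sites:
  MvoVI (ATGG, off=3): no sites
  PtaIX (AAATG, off=5): starts [46] → cuts [51]
  EstIV (GAGTC, off=3): no sites
  FykV (GCCAAGGC, off=6): no sites
  LmaVI (TTTAAG, off=3): no sites

All cut coordinates (distinct, sorted): [51]

Fragments:
  [0,51): 51 bp
  [51,53): 2 bp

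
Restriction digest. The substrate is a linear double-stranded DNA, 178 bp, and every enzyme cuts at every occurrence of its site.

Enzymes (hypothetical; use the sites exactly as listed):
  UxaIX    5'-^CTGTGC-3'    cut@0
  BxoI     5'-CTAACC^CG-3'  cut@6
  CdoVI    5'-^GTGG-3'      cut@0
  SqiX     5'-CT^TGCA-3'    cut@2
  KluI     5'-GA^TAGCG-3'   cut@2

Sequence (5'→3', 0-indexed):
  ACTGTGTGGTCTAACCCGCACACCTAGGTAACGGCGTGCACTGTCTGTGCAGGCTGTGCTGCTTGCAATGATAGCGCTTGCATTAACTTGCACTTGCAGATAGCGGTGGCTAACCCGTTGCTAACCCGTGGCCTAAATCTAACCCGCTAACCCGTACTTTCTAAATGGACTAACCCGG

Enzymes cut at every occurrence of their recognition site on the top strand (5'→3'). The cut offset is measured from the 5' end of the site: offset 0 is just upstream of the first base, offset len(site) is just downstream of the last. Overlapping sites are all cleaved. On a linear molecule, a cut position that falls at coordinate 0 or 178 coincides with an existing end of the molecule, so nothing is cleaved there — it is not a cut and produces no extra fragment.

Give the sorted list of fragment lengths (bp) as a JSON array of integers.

[1,3,5,5,6,6,7,8,8,9,10,10,10,11,11,17,23,28]

Scan for sites:
  UxaIX CTGTGC/0: at [44, 53] ⇒ [44, 53]
  BxoI CTAACCCG/6: at [10, 109, 120, 138, 146, 169] ⇒ [16, 115, 126, 144, 152, 175]
  CdoVI GTGG/0: at [5, 105, 127] ⇒ [5, 105, 127]
  SqiX CTTGCA/2: at [61, 76, 86, 92] ⇒ [63, 78, 88, 94]
  KluI GATAGCG/2: at [69, 98] ⇒ [71, 100]

All cut coordinates (distinct, sorted): [5, 16, 44, 53, 63, 71, 78, 88, 94, 100, 105, 115, 126, 127, 144, 152, 175]

Fragments:
  [0,5): 5 bp
  [5,16): 11 bp
  [16,44): 28 bp
  [44,53): 9 bp
  [53,63): 10 bp
  [63,71): 8 bp
  [71,78): 7 bp
  [78,88): 10 bp
  [88,94): 6 bp
  [94,100): 6 bp
  [100,105): 5 bp
  [105,115): 10 bp
  [115,126): 11 bp
  [126,127): 1 bp
  [127,144): 17 bp
  [144,152): 8 bp
  [152,175): 23 bp
  [175,178): 3 bp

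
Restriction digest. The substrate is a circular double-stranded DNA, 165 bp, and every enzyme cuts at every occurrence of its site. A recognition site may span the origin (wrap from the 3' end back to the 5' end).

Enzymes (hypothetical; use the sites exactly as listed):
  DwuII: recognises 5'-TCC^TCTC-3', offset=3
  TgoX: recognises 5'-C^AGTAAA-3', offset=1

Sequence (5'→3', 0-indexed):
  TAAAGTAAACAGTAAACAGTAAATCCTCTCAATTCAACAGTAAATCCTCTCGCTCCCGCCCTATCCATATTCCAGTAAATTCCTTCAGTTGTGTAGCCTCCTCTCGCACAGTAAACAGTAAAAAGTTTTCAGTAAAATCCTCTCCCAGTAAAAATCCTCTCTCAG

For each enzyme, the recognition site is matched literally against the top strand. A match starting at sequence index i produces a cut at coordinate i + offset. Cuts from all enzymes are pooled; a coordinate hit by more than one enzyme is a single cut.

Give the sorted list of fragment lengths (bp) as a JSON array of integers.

[6,6,7,7,8,9,9,10,11,12,12,14,26,28]

Scan for sites:
  DwuII TCCTCTC/3: at [23, 44, 98, 137, 154] ⇒ [26, 47, 101, 140, 157]
  TgoX CAGTAAA/1: at [9, 16, 37, 72, 108, 115, 129, 145, 162] ⇒ [10, 17, 38, 73, 109, 116, 130, 146, 163]

All cut coordinates (distinct, sorted): [10, 17, 26, 38, 47, 73, 101, 109, 116, 130, 140, 146, 157, 163]

Fragment lengths:
  10→17: 7 bp
  17→26: 9 bp
  26→38: 12 bp
  38→47: 9 bp
  47→73: 26 bp
  73→101: 28 bp
  101→109: 8 bp
  109→116: 7 bp
  116→130: 14 bp
  130→140: 10 bp
  140→146: 6 bp
  146→157: 11 bp
  157→163: 6 bp
  163→10 (wrap): 165-163+10 = 12 bp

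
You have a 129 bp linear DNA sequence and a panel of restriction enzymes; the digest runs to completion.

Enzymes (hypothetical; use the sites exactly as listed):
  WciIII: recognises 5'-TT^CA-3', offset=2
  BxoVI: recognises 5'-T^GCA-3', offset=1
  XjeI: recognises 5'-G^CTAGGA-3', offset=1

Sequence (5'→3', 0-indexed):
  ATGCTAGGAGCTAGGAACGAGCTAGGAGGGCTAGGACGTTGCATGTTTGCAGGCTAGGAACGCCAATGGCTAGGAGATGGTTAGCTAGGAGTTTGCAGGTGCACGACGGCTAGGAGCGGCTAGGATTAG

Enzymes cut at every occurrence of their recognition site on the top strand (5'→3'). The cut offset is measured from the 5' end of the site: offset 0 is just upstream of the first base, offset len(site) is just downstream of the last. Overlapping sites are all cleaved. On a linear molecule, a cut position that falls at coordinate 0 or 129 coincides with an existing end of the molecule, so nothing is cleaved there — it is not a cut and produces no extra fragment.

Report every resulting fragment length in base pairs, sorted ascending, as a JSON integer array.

[3,5,6,7,8,9,9,10,10,10,10,11,15,16]

Site scan:
  WciIII (TTCA, off=2): no sites
  BxoVI (TGCA, off=1): starts [39, 47, 93, 99] → cuts [40, 48, 94, 100]
  XjeI (GCTAGGA, off=1): starts [2, 9, 20, 29, 52, 68, 83, 108, 118] → cuts [3, 10, 21, 30, 53, 69, 84, 109, 119]

Pooled cuts: [3, 10, 21, 30, 40, 48, 53, 69, 84, 94, 100, 109, 119]

Fragments:
  [0,3): 3 bp
  [3,10): 7 bp
  [10,21): 11 bp
  [21,30): 9 bp
  [30,40): 10 bp
  [40,48): 8 bp
  [48,53): 5 bp
  [53,69): 16 bp
  [69,84): 15 bp
  [84,94): 10 bp
  [94,100): 6 bp
  [100,109): 9 bp
  [109,119): 10 bp
  [119,129): 10 bp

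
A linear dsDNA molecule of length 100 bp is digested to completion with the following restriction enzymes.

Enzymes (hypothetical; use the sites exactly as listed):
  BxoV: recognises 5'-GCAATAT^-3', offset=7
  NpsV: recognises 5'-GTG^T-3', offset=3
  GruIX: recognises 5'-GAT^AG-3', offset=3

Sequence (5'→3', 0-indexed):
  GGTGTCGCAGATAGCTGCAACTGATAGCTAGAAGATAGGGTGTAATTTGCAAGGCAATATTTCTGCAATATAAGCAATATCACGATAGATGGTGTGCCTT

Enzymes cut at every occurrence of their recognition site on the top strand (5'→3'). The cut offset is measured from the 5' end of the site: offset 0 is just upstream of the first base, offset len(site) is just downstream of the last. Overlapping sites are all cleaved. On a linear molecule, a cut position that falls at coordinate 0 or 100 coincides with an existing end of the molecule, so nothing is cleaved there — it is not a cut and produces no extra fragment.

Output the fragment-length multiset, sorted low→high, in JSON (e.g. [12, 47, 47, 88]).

[4,6,6,6,8,8,9,11,11,13,18]

Site scan:
  BxoV GCAATAT/7: at [53, 64, 73] ⇒ [60, 71, 80]
  NpsV GTGT/3: at [1, 39, 91] ⇒ [4, 42, 94]
  GruIX GATAG/3: at [9, 22, 33, 83] ⇒ [12, 25, 36, 86]

All cut coordinates (distinct, sorted): [4, 12, 25, 36, 42, 60, 71, 80, 86, 94]

Fragment lengths:
  [0,4): 4 bp
  [4,12): 8 bp
  [12,25): 13 bp
  [25,36): 11 bp
  [36,42): 6 bp
  [42,60): 18 bp
  [60,71): 11 bp
  [71,80): 9 bp
  [80,86): 6 bp
  [86,94): 8 bp
  [94,100): 6 bp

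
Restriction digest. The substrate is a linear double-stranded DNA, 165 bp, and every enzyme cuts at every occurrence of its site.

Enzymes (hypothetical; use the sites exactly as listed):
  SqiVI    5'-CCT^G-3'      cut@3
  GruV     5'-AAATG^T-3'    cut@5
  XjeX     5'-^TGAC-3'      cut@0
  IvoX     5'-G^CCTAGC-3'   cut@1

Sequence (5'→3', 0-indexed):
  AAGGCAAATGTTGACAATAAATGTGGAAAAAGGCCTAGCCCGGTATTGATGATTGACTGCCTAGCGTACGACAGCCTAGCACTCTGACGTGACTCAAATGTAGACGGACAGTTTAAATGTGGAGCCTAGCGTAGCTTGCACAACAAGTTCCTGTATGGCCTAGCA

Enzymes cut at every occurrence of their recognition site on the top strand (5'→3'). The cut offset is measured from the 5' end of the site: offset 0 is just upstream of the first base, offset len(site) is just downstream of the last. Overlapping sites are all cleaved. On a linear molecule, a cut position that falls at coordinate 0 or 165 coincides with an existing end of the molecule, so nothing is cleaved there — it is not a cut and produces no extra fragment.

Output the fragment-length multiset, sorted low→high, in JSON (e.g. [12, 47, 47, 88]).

[1,5,5,6,6,7,10,10,10,11,12,15,19,20,28]

Per-enzyme occurrences:
  SqiVI CCTG/3: at [149] ⇒ [152]
  GruV AAATGT/5: at [5, 18, 95, 114] ⇒ [10, 23, 100, 119]
  XjeX TGAC/0: at [11, 53, 84, 89] ⇒ [11, 53, 84, 89]
  IvoX GCCTAGC/1: at [32, 58, 73, 123, 157] ⇒ [33, 59, 74, 124, 158]

All cut coordinates (distinct, sorted): [10, 11, 23, 33, 53, 59, 74, 84, 89, 100, 119, 124, 152, 158]

Fragment lengths:
  [0,10): 10 bp
  [10,11): 1 bp
  [11,23): 12 bp
  [23,33): 10 bp
  [33,53): 20 bp
  [53,59): 6 bp
  [59,74): 15 bp
  [74,84): 10 bp
  [84,89): 5 bp
  [89,100): 11 bp
  [100,119): 19 bp
  [119,124): 5 bp
  [124,152): 28 bp
  [152,158): 6 bp
  [158,165): 7 bp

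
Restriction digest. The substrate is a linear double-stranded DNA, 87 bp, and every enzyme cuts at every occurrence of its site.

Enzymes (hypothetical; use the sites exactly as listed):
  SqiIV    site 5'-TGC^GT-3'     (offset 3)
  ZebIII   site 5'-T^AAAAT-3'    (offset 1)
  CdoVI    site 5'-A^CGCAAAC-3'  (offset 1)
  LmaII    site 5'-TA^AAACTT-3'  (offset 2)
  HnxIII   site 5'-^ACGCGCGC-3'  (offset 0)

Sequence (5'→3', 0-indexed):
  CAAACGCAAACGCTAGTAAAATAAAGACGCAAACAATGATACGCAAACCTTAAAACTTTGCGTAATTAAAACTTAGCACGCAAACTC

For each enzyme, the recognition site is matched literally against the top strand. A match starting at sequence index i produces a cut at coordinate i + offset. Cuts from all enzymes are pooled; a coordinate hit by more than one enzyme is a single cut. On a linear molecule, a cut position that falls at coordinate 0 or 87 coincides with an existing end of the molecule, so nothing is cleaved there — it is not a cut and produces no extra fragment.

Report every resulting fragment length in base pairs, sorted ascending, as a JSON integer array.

Per-enzyme occurrences:
  SqiIV (TGCGT, off=3): starts [58] → cuts [61]
  ZebIII (TAAAAT, off=1): starts [16] → cuts [17]
  CdoVI (ACGCAAAC, off=1): starts [3, 26, 40, 77] → cuts [4, 27, 41, 78]
  LmaII (TAAAACTT, off=2): starts [50, 66] → cuts [52, 68]
  HnxIII (ACGCGCGC, off=0): no sites

All cut coordinates (distinct, sorted): [4, 17, 27, 41, 52, 61, 68, 78]

Fragments:
  [0,4): 4 bp
  [4,17): 13 bp
  [17,27): 10 bp
  [27,41): 14 bp
  [41,52): 11 bp
  [52,61): 9 bp
  [61,68): 7 bp
  [68,78): 10 bp
  [78,87): 9 bp

[4,7,9,9,10,10,11,13,14]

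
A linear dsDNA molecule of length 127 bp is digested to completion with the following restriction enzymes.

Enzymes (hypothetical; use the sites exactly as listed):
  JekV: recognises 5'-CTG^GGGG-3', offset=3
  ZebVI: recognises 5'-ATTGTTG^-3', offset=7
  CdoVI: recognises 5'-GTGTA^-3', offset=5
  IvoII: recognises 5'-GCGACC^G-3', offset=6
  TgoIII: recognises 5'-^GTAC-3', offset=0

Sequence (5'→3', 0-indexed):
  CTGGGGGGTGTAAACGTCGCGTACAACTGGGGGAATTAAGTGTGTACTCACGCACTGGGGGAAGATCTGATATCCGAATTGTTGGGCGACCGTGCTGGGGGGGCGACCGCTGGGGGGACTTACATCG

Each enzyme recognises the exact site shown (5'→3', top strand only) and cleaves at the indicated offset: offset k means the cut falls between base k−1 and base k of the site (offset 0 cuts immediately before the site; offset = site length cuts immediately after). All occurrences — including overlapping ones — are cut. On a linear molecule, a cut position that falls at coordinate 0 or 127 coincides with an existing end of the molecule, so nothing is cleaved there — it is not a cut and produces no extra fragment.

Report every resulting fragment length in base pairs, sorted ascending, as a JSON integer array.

[3,3,4,6,7,8,9,9,11,11,14,15,27]

Per-enzyme occurrences:
  JekV (CTGGGGG, off=3): starts [0, 26, 54, 94, 109] → cuts [3, 29, 57, 97, 112]
  ZebVI (ATTGTTG, off=7): starts [77] → cuts [84]
  CdoVI (GTGTA, off=5): starts [7, 41] → cuts [12, 46]
  IvoII (GCGACCG, off=6): starts [85, 102] → cuts [91, 108]
  TgoIII (GTAC, off=0): starts [20, 43] → cuts [20, 43]

Pooled cuts: [3, 12, 20, 29, 43, 46, 57, 84, 91, 97, 108, 112]

Fragment lengths:
  [0,3): 3 bp
  [3,12): 9 bp
  [12,20): 8 bp
  [20,29): 9 bp
  [29,43): 14 bp
  [43,46): 3 bp
  [46,57): 11 bp
  [57,84): 27 bp
  [84,91): 7 bp
  [91,97): 6 bp
  [97,108): 11 bp
  [108,112): 4 bp
  [112,127): 15 bp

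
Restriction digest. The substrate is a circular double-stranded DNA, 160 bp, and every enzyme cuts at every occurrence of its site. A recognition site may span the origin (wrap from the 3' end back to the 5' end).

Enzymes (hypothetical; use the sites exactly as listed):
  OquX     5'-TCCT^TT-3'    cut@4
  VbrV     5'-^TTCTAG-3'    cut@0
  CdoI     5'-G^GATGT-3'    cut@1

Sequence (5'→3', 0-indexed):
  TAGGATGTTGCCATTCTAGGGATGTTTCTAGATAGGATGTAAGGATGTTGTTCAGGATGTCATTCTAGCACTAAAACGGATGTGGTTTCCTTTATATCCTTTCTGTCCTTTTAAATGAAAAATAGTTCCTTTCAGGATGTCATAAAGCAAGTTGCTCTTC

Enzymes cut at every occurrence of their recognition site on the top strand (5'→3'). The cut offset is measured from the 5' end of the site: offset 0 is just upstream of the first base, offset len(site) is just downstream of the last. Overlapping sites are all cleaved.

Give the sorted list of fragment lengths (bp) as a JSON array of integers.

Per-enzyme occurrences:
  OquX TCCTTT/4: at [87, 96, 105, 126] ⇒ [91, 100, 109, 130]
  VbrV TTCTAG/0: at [13, 25, 62, 157] ⇒ [13, 25, 62, 157]
  CdoI GGATGT/1: at [2, 19, 34, 42, 54, 77, 134] ⇒ [3, 20, 35, 43, 55, 78, 135]

All cut coordinates (distinct, sorted): [3, 13, 20, 25, 35, 43, 55, 62, 78, 91, 100, 109, 130, 135, 157]

Fragment lengths:
  3→13: 10 bp
  13→20: 7 bp
  20→25: 5 bp
  25→35: 10 bp
  35→43: 8 bp
  43→55: 12 bp
  55→62: 7 bp
  62→78: 16 bp
  78→91: 13 bp
  91→100: 9 bp
  100→109: 9 bp
  109→130: 21 bp
  130→135: 5 bp
  135→157: 22 bp
  157→3 (wrap): 160-157+3 = 6 bp

[5,5,6,7,7,8,9,9,10,10,12,13,16,21,22]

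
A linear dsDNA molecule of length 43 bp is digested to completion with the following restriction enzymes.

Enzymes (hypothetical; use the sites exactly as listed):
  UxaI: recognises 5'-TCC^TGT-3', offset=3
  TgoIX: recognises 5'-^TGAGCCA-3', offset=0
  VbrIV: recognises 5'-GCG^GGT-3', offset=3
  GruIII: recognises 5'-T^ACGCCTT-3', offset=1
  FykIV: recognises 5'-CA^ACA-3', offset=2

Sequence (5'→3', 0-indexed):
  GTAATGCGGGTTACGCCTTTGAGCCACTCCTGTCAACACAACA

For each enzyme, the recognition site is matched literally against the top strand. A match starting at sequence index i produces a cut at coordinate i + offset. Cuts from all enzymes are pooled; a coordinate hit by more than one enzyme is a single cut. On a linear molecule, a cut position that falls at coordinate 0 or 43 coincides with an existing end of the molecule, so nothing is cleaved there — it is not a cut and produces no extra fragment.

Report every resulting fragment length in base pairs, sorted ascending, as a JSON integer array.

[3,4,5,5,7,8,11]

Scan for sites:
  UxaI (TCCTGT, off=3): starts [27] → cuts [30]
  TgoIX (TGAGCCA, off=0): starts [19] → cuts [19]
  VbrIV (GCGGGT, off=3): starts [5] → cuts [8]
  GruIII (TACGCCTT, off=1): starts [11] → cuts [12]
  FykIV (CAACA, off=2): starts [33, 38] → cuts [35, 40]

Pooled cuts: [8, 12, 19, 30, 35, 40]

Fragments:
  [0,8): 8 bp
  [8,12): 4 bp
  [12,19): 7 bp
  [19,30): 11 bp
  [30,35): 5 bp
  [35,40): 5 bp
  [40,43): 3 bp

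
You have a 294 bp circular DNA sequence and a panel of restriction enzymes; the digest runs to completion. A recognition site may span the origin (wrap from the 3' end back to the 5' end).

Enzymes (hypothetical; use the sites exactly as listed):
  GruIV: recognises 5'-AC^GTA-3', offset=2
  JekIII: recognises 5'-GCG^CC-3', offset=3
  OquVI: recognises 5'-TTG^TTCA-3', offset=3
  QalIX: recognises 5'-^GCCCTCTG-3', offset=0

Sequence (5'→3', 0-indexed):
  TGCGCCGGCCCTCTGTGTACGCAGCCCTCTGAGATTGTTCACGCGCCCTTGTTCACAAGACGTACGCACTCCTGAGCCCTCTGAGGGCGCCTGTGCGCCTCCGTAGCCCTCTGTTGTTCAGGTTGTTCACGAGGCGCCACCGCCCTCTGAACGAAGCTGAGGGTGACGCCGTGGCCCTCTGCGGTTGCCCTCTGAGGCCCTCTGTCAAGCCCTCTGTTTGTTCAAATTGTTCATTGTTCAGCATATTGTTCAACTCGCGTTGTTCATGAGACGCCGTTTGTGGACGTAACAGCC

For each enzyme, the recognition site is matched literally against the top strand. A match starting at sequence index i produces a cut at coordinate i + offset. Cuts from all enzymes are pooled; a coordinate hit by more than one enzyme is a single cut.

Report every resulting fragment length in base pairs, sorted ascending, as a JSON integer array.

Site scan:
  GruIV ACGTA/2: at [59, 283] ⇒ [61, 285]
  JekIII GCGCC/3: at [1, 42, 86, 94, 133] ⇒ [4, 45, 89, 97, 136]
  OquVI TTGTTCA/3: at [34, 48, 113, 122, 217, 226, 233, 245, 259] ⇒ [37, 51, 116, 125, 220, 229, 236, 248, 262]
  QalIX GCCCTCTG/0: at [7, 23, 75, 105, 141, 173, 186, 196, 208] ⇒ [7, 23, 75, 105, 141, 173, 186, 196, 208]

Pooled cuts: [4, 7, 23, 37, 45, 51, 61, 75, 89, 97, 105, 116, 125, 136, 141, 173, 186, 196, 208, 220, 229, 236, 248, 262, 285]

Fragments:
  4→7: 3 bp
  7→23: 16 bp
  23→37: 14 bp
  37→45: 8 bp
  45→51: 6 bp
  51→61: 10 bp
  61→75: 14 bp
  75→89: 14 bp
  89→97: 8 bp
  97→105: 8 bp
  105→116: 11 bp
  116→125: 9 bp
  125→136: 11 bp
  136→141: 5 bp
  141→173: 32 bp
  173→186: 13 bp
  186→196: 10 bp
  196→208: 12 bp
  208→220: 12 bp
  220→229: 9 bp
  229→236: 7 bp
  236→248: 12 bp
  248→262: 14 bp
  262→285: 23 bp
  285→4 (wrap): 294-285+4 = 13 bp

[3,5,6,7,8,8,8,9,9,10,10,11,11,12,12,12,13,13,14,14,14,14,16,23,32]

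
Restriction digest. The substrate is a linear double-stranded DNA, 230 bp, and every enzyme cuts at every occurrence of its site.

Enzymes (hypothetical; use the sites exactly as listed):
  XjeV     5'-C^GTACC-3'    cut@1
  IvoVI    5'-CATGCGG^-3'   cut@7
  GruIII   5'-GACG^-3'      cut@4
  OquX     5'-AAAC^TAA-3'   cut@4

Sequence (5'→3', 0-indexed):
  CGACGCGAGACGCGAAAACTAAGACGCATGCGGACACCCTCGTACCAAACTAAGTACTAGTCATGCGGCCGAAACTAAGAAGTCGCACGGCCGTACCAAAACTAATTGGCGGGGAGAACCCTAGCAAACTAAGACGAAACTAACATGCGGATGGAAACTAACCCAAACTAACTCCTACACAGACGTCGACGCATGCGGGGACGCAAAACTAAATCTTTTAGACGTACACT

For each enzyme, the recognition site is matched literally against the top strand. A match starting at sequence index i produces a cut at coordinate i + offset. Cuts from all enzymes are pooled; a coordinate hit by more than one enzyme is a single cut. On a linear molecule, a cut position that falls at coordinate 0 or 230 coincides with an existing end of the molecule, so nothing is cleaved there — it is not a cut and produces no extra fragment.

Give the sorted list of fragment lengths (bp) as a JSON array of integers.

[4,5,5,6,6,6,7,7,7,7,7,7,7,8,8,9,10,10,10,15,17,17,18,27]

Site scan:
  XjeV (CGTACC, off=1): starts [40, 91] → cuts [41, 92]
  IvoVI (CATGCGG, off=7): starts [26, 61, 143, 191] → cuts [33, 68, 150, 198]
  GruIII (GACG, off=4): starts [1, 8, 22, 132, 181, 187, 199, 220] → cuts [5, 12, 26, 136, 185, 191, 203, 224]
  OquX (AAACTAA, off=4): starts [15, 46, 71, 98, 125, 136, 154, 164, 205] → cuts [19, 50, 75, 102, 129, 140, 158, 168, 209]

Pooled cuts: [5, 12, 19, 26, 33, 41, 50, 68, 75, 92, 102, 129, 136, 140, 150, 158, 168, 185, 191, 198, 203, 209, 224]

Fragments:
  [0,5): 5 bp
  [5,12): 7 bp
  [12,19): 7 bp
  [19,26): 7 bp
  [26,33): 7 bp
  [33,41): 8 bp
  [41,50): 9 bp
  [50,68): 18 bp
  [68,75): 7 bp
  [75,92): 17 bp
  [92,102): 10 bp
  [102,129): 27 bp
  [129,136): 7 bp
  [136,140): 4 bp
  [140,150): 10 bp
  [150,158): 8 bp
  [158,168): 10 bp
  [168,185): 17 bp
  [185,191): 6 bp
  [191,198): 7 bp
  [198,203): 5 bp
  [203,209): 6 bp
  [209,224): 15 bp
  [224,230): 6 bp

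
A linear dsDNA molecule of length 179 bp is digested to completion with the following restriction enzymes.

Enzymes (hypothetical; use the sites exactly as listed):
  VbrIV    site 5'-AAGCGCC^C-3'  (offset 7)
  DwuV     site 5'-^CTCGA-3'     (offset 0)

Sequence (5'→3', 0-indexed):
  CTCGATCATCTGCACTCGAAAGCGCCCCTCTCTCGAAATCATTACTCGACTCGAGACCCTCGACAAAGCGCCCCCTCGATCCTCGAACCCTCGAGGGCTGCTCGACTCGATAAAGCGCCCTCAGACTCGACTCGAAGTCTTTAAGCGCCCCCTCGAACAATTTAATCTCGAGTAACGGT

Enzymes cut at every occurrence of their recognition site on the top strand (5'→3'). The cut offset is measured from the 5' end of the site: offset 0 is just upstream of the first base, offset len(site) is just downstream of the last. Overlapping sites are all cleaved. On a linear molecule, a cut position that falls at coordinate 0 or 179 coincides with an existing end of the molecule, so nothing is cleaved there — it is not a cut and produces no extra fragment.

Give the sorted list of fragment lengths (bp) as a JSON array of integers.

Site scan:
  VbrIV (AAGCGCCC, off=7): starts [19, 65, 112, 142] → cuts [26, 72, 119, 149]
  DwuV (CTCGA, off=0): starts [0, 14, 31, 44, 49, 58, 74, 81, 89, 100, 105, 125, 130, 151, 166] → cuts [14, 31, 44, 49, 58, 74, 81, 89, 100, 105, 125, 130, 151, 166] (position 0 is a terminus of the linear molecule — no cut)

All cut coordinates (distinct, sorted): [14, 26, 31, 44, 49, 58, 72, 74, 81, 89, 100, 105, 119, 125, 130, 149, 151, 166]

Fragment lengths:
  [0,14): 14 bp
  [14,26): 12 bp
  [26,31): 5 bp
  [31,44): 13 bp
  [44,49): 5 bp
  [49,58): 9 bp
  [58,72): 14 bp
  [72,74): 2 bp
  [74,81): 7 bp
  [81,89): 8 bp
  [89,100): 11 bp
  [100,105): 5 bp
  [105,119): 14 bp
  [119,125): 6 bp
  [125,130): 5 bp
  [130,149): 19 bp
  [149,151): 2 bp
  [151,166): 15 bp
  [166,179): 13 bp

[2,2,5,5,5,5,6,7,8,9,11,12,13,13,14,14,14,15,19]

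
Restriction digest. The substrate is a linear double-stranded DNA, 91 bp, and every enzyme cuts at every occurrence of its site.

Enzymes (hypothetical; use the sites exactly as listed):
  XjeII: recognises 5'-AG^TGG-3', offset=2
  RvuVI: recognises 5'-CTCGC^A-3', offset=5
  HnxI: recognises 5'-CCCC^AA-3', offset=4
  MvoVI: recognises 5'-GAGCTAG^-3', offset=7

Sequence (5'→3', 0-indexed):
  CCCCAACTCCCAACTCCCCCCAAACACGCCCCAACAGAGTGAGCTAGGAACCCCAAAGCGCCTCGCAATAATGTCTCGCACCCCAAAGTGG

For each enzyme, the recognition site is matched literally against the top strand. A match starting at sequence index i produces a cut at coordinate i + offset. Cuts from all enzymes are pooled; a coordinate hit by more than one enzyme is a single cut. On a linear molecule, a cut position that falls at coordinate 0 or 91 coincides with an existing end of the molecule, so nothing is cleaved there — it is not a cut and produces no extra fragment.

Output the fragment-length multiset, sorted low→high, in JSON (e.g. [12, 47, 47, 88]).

[3,4,4,5,7,11,12,13,15,17]

Scan for sites:
  XjeII AGTGG/2: at [86] ⇒ [88]
  RvuVI CTCGCA/5: at [61, 74] ⇒ [66, 79]
  HnxI CCCCAA/4: at [0, 17, 28, 50, 80] ⇒ [4, 21, 32, 54, 84]
  MvoVI GAGCTAG/7: at [40] ⇒ [47]

Pooled cuts: [4, 21, 32, 47, 54, 66, 79, 84, 88]

Fragments:
  [0,4): 4 bp
  [4,21): 17 bp
  [21,32): 11 bp
  [32,47): 15 bp
  [47,54): 7 bp
  [54,66): 12 bp
  [66,79): 13 bp
  [79,84): 5 bp
  [84,88): 4 bp
  [88,91): 3 bp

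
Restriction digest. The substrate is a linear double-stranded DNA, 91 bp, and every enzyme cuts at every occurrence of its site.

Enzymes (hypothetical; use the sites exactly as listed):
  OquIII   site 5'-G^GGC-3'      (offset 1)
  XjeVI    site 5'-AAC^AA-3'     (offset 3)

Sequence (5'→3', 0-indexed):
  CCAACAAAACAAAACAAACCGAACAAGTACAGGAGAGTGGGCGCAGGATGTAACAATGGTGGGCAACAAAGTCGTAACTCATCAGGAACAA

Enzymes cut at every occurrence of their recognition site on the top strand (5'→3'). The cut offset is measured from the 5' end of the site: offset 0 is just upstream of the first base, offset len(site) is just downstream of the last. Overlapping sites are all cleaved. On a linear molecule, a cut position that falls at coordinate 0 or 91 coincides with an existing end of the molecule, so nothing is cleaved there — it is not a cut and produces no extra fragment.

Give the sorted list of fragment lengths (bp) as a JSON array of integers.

Scan for sites:
  OquIII (GGGC, off=1): starts [38, 60] → cuts [39, 61]
  XjeVI (AACAA, off=3): starts [2, 7, 12, 21, 51, 64, 86] → cuts [5, 10, 15, 24, 54, 67, 89]

All cut coordinates (distinct, sorted): [5, 10, 15, 24, 39, 54, 61, 67, 89]

Fragments:
  [0,5): 5 bp
  [5,10): 5 bp
  [10,15): 5 bp
  [15,24): 9 bp
  [24,39): 15 bp
  [39,54): 15 bp
  [54,61): 7 bp
  [61,67): 6 bp
  [67,89): 22 bp
  [89,91): 2 bp

[2,5,5,5,6,7,9,15,15,22]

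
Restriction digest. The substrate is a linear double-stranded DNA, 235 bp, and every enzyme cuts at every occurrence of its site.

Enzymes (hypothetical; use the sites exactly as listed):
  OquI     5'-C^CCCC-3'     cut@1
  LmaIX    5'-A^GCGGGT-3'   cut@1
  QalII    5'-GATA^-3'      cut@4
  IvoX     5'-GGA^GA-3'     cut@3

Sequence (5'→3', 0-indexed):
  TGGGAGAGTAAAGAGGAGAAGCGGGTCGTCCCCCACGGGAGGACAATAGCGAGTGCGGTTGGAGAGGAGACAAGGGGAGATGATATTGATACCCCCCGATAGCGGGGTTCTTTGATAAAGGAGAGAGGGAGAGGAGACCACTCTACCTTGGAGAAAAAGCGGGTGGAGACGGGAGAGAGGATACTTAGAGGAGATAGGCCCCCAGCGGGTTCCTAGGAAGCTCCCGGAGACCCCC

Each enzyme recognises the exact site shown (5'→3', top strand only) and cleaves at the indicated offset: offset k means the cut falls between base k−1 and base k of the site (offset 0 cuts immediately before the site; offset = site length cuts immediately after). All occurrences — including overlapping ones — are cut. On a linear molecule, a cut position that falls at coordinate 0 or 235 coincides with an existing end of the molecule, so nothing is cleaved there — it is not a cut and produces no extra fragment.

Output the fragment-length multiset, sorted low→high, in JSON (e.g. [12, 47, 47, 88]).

Site scan:
  OquI CCCCC/1: at [29, 91, 92, 198, 230] ⇒ [30, 92, 93, 199, 231]
  LmaIX AGCGGGT/1: at [19, 157, 203] ⇒ [20, 158, 204]
  QalII GATA/4: at [81, 87, 97, 113, 179, 192] ⇒ [85, 91, 101, 117, 183, 196]
  IvoX GGAGA/3: at [2, 14, 60, 65, 75, 119, 127, 132, 149, 164, 171, 189, 225] ⇒ [5, 17, 63, 68, 78, 122, 130, 135, 152, 167, 174, 192, 228]

All cut coordinates (distinct, sorted): [5, 17, 20, 30, 63, 68, 78, 85, 91, 92, 93, 101, 117, 122, 130, 135, 152, 158, 167, 174, 183, 192, 196, 199, 204, 228, 231]

Fragments:
  [0,5): 5 bp
  [5,17): 12 bp
  [17,20): 3 bp
  [20,30): 10 bp
  [30,63): 33 bp
  [63,68): 5 bp
  [68,78): 10 bp
  [78,85): 7 bp
  [85,91): 6 bp
  [91,92): 1 bp
  [92,93): 1 bp
  [93,101): 8 bp
  [101,117): 16 bp
  [117,122): 5 bp
  [122,130): 8 bp
  [130,135): 5 bp
  [135,152): 17 bp
  [152,158): 6 bp
  [158,167): 9 bp
  [167,174): 7 bp
  [174,183): 9 bp
  [183,192): 9 bp
  [192,196): 4 bp
  [196,199): 3 bp
  [199,204): 5 bp
  [204,228): 24 bp
  [228,231): 3 bp
  [231,235): 4 bp

[1,1,3,3,3,4,4,5,5,5,5,5,6,6,7,7,8,8,9,9,9,10,10,12,16,17,24,33]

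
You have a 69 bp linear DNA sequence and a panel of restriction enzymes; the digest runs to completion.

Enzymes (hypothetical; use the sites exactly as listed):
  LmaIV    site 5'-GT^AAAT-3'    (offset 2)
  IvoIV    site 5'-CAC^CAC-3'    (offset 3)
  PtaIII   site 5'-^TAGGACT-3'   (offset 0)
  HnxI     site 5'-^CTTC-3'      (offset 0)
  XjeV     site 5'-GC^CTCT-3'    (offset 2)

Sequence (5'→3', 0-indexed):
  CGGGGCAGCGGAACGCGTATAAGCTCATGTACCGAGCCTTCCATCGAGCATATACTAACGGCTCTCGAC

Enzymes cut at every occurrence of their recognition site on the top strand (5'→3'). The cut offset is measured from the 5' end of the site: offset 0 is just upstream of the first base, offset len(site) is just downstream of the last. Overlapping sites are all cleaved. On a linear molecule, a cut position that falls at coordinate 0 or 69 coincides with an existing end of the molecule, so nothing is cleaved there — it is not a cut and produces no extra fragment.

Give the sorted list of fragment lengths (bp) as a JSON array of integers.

[32,37]

Scan for sites:
  LmaIV (GTAAAT, off=2): no sites
  IvoIV (CACCAC, off=3): no sites
  PtaIII (TAGGACT, off=0): no sites
  HnxI (CTTC, off=0): starts [37] → cuts [37]
  XjeV (GCCTCT, off=2): no sites

Pooled cuts: [37]

Fragments:
  [0,37): 37 bp
  [37,69): 32 bp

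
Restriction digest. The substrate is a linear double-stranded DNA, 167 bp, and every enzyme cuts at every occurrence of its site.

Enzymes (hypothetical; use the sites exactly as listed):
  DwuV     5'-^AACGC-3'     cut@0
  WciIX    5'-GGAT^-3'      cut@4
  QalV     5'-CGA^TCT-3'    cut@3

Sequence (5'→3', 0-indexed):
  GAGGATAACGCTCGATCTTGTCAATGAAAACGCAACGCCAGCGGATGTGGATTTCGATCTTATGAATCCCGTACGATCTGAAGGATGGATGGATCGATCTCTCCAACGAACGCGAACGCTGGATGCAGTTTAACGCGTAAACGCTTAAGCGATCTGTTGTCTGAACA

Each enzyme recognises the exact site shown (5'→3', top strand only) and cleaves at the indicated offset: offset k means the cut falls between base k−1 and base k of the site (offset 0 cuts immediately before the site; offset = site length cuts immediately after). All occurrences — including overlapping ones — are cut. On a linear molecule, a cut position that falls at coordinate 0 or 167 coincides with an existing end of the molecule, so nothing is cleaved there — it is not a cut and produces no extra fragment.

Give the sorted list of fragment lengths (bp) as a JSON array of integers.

[3,4,4,5,5,6,6,6,7,8,9,10,10,11,13,13,13,15,19]

Site scan:
  DwuV (AACGC, off=0): starts [6, 28, 33, 108, 114, 131, 139] → cuts [6, 28, 33, 108, 114, 131, 139]
  WciIX (GGAT, off=4): starts [2, 42, 48, 82, 86, 90, 120] → cuts [6, 46, 52, 86, 90, 94, 124]
  QalV (CGATCT, off=3): starts [12, 54, 73, 94, 149] → cuts [15, 57, 76, 97, 152]

Pooled cuts: [6, 15, 28, 33, 46, 52, 57, 76, 86, 90, 94, 97, 108, 114, 124, 131, 139, 152]

Fragments:
  [0,6): 6 bp
  [6,15): 9 bp
  [15,28): 13 bp
  [28,33): 5 bp
  [33,46): 13 bp
  [46,52): 6 bp
  [52,57): 5 bp
  [57,76): 19 bp
  [76,86): 10 bp
  [86,90): 4 bp
  [90,94): 4 bp
  [94,97): 3 bp
  [97,108): 11 bp
  [108,114): 6 bp
  [114,124): 10 bp
  [124,131): 7 bp
  [131,139): 8 bp
  [139,152): 13 bp
  [152,167): 15 bp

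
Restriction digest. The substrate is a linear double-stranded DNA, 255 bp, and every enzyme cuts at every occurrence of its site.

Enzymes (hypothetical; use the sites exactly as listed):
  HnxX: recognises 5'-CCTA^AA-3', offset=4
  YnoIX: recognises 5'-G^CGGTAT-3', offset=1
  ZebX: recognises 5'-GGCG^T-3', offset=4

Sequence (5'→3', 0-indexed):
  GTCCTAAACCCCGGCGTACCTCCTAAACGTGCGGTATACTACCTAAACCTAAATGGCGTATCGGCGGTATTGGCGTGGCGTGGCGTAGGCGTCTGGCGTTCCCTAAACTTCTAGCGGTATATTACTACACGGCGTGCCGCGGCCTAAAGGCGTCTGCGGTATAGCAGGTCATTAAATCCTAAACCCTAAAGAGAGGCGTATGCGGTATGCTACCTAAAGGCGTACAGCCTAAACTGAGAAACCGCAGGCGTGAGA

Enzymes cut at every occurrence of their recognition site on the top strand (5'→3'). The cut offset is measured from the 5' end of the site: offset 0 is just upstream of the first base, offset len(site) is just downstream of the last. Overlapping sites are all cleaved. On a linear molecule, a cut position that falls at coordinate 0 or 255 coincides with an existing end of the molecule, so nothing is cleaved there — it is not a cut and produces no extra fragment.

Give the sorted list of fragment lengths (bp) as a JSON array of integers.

Site scan:
  HnxX CCTAAA/4: at [2, 21, 41, 47, 101, 142, 177, 184, 212, 227] ⇒ [6, 25, 45, 51, 105, 146, 181, 188, 216, 231]
  YnoIX GCGGTAT/1: at [30, 63, 113, 155, 201] ⇒ [31, 64, 114, 156, 202]
  ZebX GGCGT/4: at [12, 54, 71, 76, 81, 87, 94, 130, 148, 194, 218, 246] ⇒ [16, 58, 75, 80, 85, 91, 98, 134, 152, 198, 222, 250]

Pooled cuts: [6, 16, 25, 31, 45, 51, 58, 64, 75, 80, 85, 91, 98, 105, 114, 134, 146, 152, 156, 181, 188, 198, 202, 216, 222, 231, 250]

Fragments:
  [0,6): 6 bp
  [6,16): 10 bp
  [16,25): 9 bp
  [25,31): 6 bp
  [31,45): 14 bp
  [45,51): 6 bp
  [51,58): 7 bp
  [58,64): 6 bp
  [64,75): 11 bp
  [75,80): 5 bp
  [80,85): 5 bp
  [85,91): 6 bp
  [91,98): 7 bp
  [98,105): 7 bp
  [105,114): 9 bp
  [114,134): 20 bp
  [134,146): 12 bp
  [146,152): 6 bp
  [152,156): 4 bp
  [156,181): 25 bp
  [181,188): 7 bp
  [188,198): 10 bp
  [198,202): 4 bp
  [202,216): 14 bp
  [216,222): 6 bp
  [222,231): 9 bp
  [231,250): 19 bp
  [250,255): 5 bp

[4,4,5,5,5,6,6,6,6,6,6,6,7,7,7,7,9,9,9,10,10,11,12,14,14,19,20,25]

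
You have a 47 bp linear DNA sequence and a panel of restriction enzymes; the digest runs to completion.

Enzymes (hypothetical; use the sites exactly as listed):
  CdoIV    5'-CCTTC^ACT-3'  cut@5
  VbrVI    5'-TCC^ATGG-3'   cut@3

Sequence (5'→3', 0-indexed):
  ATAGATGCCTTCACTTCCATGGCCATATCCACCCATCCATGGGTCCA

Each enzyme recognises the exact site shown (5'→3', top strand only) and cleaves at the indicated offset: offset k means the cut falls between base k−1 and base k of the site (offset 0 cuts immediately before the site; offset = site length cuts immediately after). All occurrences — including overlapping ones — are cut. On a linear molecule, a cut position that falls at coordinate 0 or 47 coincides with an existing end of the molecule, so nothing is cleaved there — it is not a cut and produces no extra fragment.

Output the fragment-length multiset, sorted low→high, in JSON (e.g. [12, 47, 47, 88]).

Site scan:
  CdoIV CCTTCACT/5: at [7] ⇒ [12]
  VbrVI TCCATGG/3: at [15, 35] ⇒ [18, 38]

Pooled cuts: [12, 18, 38]

Fragments:
  [0,12): 12 bp
  [12,18): 6 bp
  [18,38): 20 bp
  [38,47): 9 bp

[6,9,12,20]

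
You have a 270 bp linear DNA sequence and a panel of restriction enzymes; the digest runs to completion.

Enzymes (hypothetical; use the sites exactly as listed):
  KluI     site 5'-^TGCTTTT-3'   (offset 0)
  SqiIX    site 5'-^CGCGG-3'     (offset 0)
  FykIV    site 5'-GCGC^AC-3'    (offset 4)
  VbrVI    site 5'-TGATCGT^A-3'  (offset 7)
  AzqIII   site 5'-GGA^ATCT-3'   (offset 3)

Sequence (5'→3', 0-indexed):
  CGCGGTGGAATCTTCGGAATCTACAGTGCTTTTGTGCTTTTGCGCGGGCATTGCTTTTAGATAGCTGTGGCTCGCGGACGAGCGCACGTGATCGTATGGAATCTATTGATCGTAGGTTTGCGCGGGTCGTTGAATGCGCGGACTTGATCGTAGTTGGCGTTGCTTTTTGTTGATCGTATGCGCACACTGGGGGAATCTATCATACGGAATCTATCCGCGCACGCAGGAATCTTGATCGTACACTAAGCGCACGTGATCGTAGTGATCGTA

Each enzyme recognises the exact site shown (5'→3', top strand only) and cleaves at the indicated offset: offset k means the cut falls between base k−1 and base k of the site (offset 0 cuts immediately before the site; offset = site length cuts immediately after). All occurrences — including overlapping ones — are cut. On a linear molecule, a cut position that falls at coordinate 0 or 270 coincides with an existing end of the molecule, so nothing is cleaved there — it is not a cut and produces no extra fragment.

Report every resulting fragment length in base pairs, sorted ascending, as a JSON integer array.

Site scan:
  KluI TGCTTTT/0: at [26, 34, 51, 160] ⇒ [26, 34, 51, 160]
  SqiIX CGCGG/0: at [0, 42, 72, 120, 136] ⇒ [42, 72, 120, 136] (position 0 is a terminus of the linear molecule — no cut)
  FykIV GCGCAC/4: at [81, 179, 216, 246] ⇒ [85, 183, 220, 250]
  VbrVI TGATCGTA/7: at [88, 106, 144, 170, 232, 253, 262] ⇒ [95, 113, 151, 177, 239, 260, 269]
  AzqIII GGAATCT/3: at [6, 15, 97, 191, 205, 225] ⇒ [9, 18, 100, 194, 208, 228]

Pooled cuts: [9, 18, 26, 34, 42, 51, 72, 85, 95, 100, 113, 120, 136, 151, 160, 177, 183, 194, 208, 220, 228, 239, 250, 260, 269]

Fragments:
  [0,9): 9 bp
  [9,18): 9 bp
  [18,26): 8 bp
  [26,34): 8 bp
  [34,42): 8 bp
  [42,51): 9 bp
  [51,72): 21 bp
  [72,85): 13 bp
  [85,95): 10 bp
  [95,100): 5 bp
  [100,113): 13 bp
  [113,120): 7 bp
  [120,136): 16 bp
  [136,151): 15 bp
  [151,160): 9 bp
  [160,177): 17 bp
  [177,183): 6 bp
  [183,194): 11 bp
  [194,208): 14 bp
  [208,220): 12 bp
  [220,228): 8 bp
  [228,239): 11 bp
  [239,250): 11 bp
  [250,260): 10 bp
  [260,269): 9 bp
  [269,270): 1 bp

[1,5,6,7,8,8,8,8,9,9,9,9,9,10,10,11,11,11,12,13,13,14,15,16,17,21]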